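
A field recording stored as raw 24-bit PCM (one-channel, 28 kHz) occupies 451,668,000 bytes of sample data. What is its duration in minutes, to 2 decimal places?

Byte rate = 28,000 × 3 × 1 = 84,000 bytes/s.
Duration = 451,668,000 / 84,000 = 5,377 s.
5,377 s / 60 = 89.62 minutes.

89.62 minutes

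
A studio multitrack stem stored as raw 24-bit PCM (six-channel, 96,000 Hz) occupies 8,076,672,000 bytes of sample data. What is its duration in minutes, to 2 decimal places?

Byte rate = 96,000 × 3 × 6 = 1,728,000 bytes/s.
Duration = 8,076,672,000 / 1,728,000 = 4,674 s.
4,674 s / 60 = 77.90 minutes.

77.90 minutes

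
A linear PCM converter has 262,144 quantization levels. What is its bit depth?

18 bits

log2(262,144) = 18.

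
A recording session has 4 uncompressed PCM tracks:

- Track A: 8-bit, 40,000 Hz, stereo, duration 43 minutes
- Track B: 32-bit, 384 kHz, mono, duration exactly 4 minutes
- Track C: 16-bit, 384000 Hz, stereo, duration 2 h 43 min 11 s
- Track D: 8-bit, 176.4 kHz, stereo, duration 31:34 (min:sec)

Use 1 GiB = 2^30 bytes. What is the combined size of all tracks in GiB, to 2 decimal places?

Track A: 43 minutes = 2,580 s; 40,000 × 2,580 × 1 × 2 = 206,400,000 bytes.
Track B: exactly 4 minutes = 240 s; 384,000 × 240 × 4 × 1 = 368,640,000 bytes.
Track C: 2 h 43 min 11 s = 9,791 s; 384,000 × 9,791 × 2 × 2 = 15,038,976,000 bytes.
Track D: 31:34 (min:sec) = 1,894 s; 176,400 × 1,894 × 1 × 2 = 668,203,200 bytes.
Total = 16,282,219,200 bytes = 15.16 GiB.

15.16 GiB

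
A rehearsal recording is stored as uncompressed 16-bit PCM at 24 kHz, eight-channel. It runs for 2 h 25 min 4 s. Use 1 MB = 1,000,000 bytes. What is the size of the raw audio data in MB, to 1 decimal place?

Duration = 2 h 25 min 4 s = 8,704 s.
Bytes = 24,000 samples/s × 8,704 s × 2 bytes/sample × 8 ch = 3,342,336,000 bytes.
3,342,336,000 / 1,000,000 = 3342.3 MB.

3342.3 MB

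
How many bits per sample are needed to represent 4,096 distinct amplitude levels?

log2(4,096) = 12.

12 bits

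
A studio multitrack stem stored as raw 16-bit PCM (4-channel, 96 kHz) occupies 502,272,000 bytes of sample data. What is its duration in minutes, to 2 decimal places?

Byte rate = 96,000 × 2 × 4 = 768,000 bytes/s.
Duration = 502,272,000 / 768,000 = 654 s.
654 s / 60 = 10.90 minutes.

10.90 minutes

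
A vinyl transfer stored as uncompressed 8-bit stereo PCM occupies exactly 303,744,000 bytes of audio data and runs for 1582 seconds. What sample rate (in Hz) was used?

96,000 Hz

Bytes = sample_rate × seconds × bytes_per_sample × channels.
sample_rate = 303,744,000 / (1,582 × 1 × 2) = 303,744,000 / 3,164 = 96,000 Hz.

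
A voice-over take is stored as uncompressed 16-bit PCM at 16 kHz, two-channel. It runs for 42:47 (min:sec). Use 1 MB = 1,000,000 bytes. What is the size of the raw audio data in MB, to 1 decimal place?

Duration = 42:47 (min:sec) = 2,567 s.
Bytes = 16,000 samples/s × 2,567 s × 2 bytes/sample × 2 ch = 164,288,000 bytes.
164,288,000 / 1,000,000 = 164.3 MB.

164.3 MB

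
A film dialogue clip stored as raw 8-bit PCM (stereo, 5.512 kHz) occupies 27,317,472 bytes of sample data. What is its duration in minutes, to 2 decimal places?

Byte rate = 5,512 × 1 × 2 = 11,024 bytes/s.
Duration = 27,317,472 / 11,024 = 2,478 s.
2,478 s / 60 = 41.30 minutes.

41.30 minutes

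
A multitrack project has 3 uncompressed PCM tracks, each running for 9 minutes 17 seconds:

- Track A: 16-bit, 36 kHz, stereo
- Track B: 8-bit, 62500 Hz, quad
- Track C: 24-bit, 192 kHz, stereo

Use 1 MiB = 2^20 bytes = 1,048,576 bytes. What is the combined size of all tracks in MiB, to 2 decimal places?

821.23 MiB

9 minutes 17 seconds = 557 s.
Track A: 36,000 × 557 × 2 × 2 = 80,208,000 bytes.
Track B: 62,500 × 557 × 1 × 4 = 139,250,000 bytes.
Track C: 192,000 × 557 × 3 × 2 = 641,664,000 bytes.
Total = 861,122,000 bytes = 821.23 MiB.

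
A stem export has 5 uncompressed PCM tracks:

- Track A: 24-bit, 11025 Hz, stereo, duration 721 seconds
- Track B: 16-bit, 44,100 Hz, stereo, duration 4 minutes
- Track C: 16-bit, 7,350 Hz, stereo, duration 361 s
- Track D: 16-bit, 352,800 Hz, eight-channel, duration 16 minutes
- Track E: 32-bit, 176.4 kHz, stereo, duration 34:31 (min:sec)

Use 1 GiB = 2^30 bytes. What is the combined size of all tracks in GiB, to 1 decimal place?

7.9 GiB

Track A: 11,025 × 721 × 3 × 2 = 47,694,150 bytes.
Track B: 4 minutes = 240 s; 44,100 × 240 × 2 × 2 = 42,336,000 bytes.
Track C: 7,350 × 361 × 2 × 2 = 10,613,400 bytes.
Track D: 16 minutes = 960 s; 352,800 × 960 × 2 × 8 = 5,419,008,000 bytes.
Track E: 34:31 (min:sec) = 2,071 s; 176,400 × 2,071 × 4 × 2 = 2,922,595,200 bytes.
Total = 8,442,246,750 bytes = 7.9 GiB.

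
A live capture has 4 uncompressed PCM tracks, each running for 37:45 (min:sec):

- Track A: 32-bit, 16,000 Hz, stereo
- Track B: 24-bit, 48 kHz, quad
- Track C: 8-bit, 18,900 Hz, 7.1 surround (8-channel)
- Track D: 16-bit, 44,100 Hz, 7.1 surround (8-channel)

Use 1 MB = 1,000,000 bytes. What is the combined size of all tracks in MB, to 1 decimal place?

37:45 (min:sec) = 2,265 s.
Track A: 16,000 × 2,265 × 4 × 2 = 289,920,000 bytes.
Track B: 48,000 × 2,265 × 3 × 4 = 1,304,640,000 bytes.
Track C: 18,900 × 2,265 × 1 × 8 = 342,468,000 bytes.
Track D: 44,100 × 2,265 × 2 × 8 = 1,598,184,000 bytes.
Total = 3,535,212,000 bytes = 3535.2 MB.

3535.2 MB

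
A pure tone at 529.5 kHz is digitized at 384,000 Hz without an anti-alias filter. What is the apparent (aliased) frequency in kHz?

Nyquist = 384,000/2 = 192,000 Hz; 529,500 Hz exceeds it.
Alias = |529,500 − 1×384,000| = |529,500 − 384,000| = 145,500 Hz = 145.5 kHz.

145.5 kHz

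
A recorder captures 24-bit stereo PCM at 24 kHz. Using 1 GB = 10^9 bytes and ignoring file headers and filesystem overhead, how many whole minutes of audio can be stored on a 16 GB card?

1,851 minutes

Uncompressed byte rate = 24,000 × 3 × 2 = 144,000 bytes/s.
Capacity = 16 × 1,000,000,000 = 16,000,000,000 bytes.
16,000,000,000 / 144,000 ≈ 111111.11 s → 1,851 minutes.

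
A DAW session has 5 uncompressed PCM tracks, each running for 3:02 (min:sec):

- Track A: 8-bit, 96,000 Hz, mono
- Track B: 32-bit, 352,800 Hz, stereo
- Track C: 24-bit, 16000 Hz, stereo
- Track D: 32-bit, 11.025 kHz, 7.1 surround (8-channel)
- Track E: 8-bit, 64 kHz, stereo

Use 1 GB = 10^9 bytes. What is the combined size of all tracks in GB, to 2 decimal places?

0.64 GB

3:02 (min:sec) = 182 s.
Track A: 96,000 × 182 × 1 × 1 = 17,472,000 bytes.
Track B: 352,800 × 182 × 4 × 2 = 513,676,800 bytes.
Track C: 16,000 × 182 × 3 × 2 = 17,472,000 bytes.
Track D: 11,025 × 182 × 4 × 8 = 64,209,600 bytes.
Track E: 64,000 × 182 × 1 × 2 = 23,296,000 bytes.
Total = 636,126,400 bytes = 0.64 GB.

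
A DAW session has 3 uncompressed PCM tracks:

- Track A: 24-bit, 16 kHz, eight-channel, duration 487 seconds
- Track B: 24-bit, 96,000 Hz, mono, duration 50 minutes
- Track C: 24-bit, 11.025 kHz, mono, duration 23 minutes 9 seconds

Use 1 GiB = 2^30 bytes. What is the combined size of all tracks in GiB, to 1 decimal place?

Track A: 16,000 × 487 × 3 × 8 = 187,008,000 bytes.
Track B: 50 minutes = 3,000 s; 96,000 × 3,000 × 3 × 1 = 864,000,000 bytes.
Track C: 23 minutes 9 seconds = 1,389 s; 11,025 × 1,389 × 3 × 1 = 45,941,175 bytes.
Total = 1,096,949,175 bytes = 1.0 GiB.

1.0 GiB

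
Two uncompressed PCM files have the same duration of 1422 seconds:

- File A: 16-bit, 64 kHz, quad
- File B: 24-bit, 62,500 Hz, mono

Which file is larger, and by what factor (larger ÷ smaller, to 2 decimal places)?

File A, by a factor of 2.73

File A: 64,000 × 2 × 4 = 512,000 bytes/s.
File B: 62,500 × 3 × 1 = 187,500 bytes/s.
File A is larger; ratio = 728,064,000 / 266,625,000 = 2.73.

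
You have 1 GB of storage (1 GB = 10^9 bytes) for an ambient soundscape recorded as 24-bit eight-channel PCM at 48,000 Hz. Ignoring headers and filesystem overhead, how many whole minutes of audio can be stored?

14 minutes

Uncompressed byte rate = 48,000 × 3 × 8 = 1,152,000 bytes/s.
Capacity = 1 × 1,000,000,000 = 1,000,000,000 bytes.
1,000,000,000 / 1,152,000 ≈ 868.06 s → 14 minutes.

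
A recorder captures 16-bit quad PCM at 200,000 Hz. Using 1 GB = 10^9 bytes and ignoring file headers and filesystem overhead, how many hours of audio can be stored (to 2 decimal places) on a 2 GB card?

Uncompressed byte rate = 200,000 × 2 × 4 = 1,600,000 bytes/s.
Capacity = 2 × 1,000,000,000 = 2,000,000,000 bytes.
2,000,000,000 / 1,600,000 ≈ 1250 s → 0.35 hours.

0.35 hours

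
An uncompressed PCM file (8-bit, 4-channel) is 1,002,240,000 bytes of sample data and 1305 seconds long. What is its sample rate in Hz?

192,000 Hz

Bytes = sample_rate × seconds × bytes_per_sample × channels.
sample_rate = 1,002,240,000 / (1,305 × 1 × 4) = 1,002,240,000 / 5,220 = 192,000 Hz.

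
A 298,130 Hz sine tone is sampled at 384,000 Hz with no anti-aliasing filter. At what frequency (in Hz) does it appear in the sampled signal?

Nyquist = 384,000/2 = 192,000 Hz; 298,130 Hz exceeds it.
Alias = |298,130 − 1×384,000| = |298,130 − 384,000| = 85,870 Hz.

85,870 Hz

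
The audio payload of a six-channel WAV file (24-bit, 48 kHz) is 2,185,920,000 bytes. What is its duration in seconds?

Byte rate = 48,000 × 3 × 6 = 864,000 bytes/s.
Duration = 2,185,920,000 / 864,000 = 2,530 s.

2,530 seconds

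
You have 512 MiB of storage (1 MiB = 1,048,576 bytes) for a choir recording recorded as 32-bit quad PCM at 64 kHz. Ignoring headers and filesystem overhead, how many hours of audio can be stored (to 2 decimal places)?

0.15 hours

Uncompressed byte rate = 64,000 × 4 × 4 = 1,024,000 bytes/s.
Capacity = 512 × 1,048,576 = 536,870,912 bytes.
536,870,912 / 1,024,000 ≈ 524.29 s → 0.15 hours.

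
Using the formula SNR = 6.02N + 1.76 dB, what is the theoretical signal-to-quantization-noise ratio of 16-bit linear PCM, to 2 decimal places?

6.02 × 16 + 1.76 = 98.08 dB.

98.08 dB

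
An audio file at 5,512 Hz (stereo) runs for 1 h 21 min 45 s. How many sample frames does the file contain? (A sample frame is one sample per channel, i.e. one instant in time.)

27,036,360 sample frames

1 h 21 min 45 s = 4,905 s.
5,512 samples/s × 4,905 s = 27,036,360 frames.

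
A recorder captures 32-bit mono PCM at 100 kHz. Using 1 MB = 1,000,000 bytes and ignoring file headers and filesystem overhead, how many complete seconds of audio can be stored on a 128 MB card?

320 seconds

Uncompressed byte rate = 100,000 × 4 × 1 = 400,000 bytes/s.
Capacity = 128 × 1,000,000 = 128,000,000 bytes.
128,000,000 / 400,000 ≈ 320 s → 320 seconds.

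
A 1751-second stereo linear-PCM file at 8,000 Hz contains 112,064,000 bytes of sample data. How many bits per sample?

Bytes per sample = 112,064,000 / (8,000 × 1,751 × 2) = 112,064,000 / 28,016,000 = 4.
Bit depth = 4 × 8 = 32 bits.

32 bits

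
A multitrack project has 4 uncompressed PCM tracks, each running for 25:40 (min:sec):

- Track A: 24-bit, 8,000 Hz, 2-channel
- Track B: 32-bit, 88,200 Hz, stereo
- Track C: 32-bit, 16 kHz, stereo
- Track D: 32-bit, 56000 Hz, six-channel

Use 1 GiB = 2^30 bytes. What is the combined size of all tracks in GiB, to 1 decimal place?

25:40 (min:sec) = 1,540 s.
Track A: 8,000 × 1,540 × 3 × 2 = 73,920,000 bytes.
Track B: 88,200 × 1,540 × 4 × 2 = 1,086,624,000 bytes.
Track C: 16,000 × 1,540 × 4 × 2 = 197,120,000 bytes.
Track D: 56,000 × 1,540 × 4 × 6 = 2,069,760,000 bytes.
Total = 3,427,424,000 bytes = 3.2 GiB.

3.2 GiB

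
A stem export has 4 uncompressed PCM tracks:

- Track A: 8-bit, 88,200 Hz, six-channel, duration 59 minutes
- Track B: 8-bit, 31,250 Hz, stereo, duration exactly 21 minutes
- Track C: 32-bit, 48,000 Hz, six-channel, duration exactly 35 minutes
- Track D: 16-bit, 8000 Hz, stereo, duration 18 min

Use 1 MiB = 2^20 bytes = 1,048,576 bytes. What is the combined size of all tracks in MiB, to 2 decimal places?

Track A: 59 minutes = 3,540 s; 88,200 × 3,540 × 1 × 6 = 1,873,368,000 bytes.
Track B: exactly 21 minutes = 1,260 s; 31,250 × 1,260 × 1 × 2 = 78,750,000 bytes.
Track C: exactly 35 minutes = 2,100 s; 48,000 × 2,100 × 4 × 6 = 2,419,200,000 bytes.
Track D: 18 min = 1,080 s; 8,000 × 1,080 × 2 × 2 = 34,560,000 bytes.
Total = 4,405,878,000 bytes = 4201.77 MiB.

4201.77 MiB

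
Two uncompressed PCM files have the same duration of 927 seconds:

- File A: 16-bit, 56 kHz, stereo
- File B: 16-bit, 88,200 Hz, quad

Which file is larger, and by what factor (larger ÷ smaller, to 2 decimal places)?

File A: 56,000 × 2 × 2 = 224,000 bytes/s.
File B: 88,200 × 2 × 4 = 705,600 bytes/s.
File B is larger; ratio = 654,091,200 / 207,648,000 = 3.15.

File B, by a factor of 3.15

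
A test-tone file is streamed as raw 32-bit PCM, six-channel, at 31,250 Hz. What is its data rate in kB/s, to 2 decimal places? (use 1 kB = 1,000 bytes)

750.00 kB/s

Bit rate = 31,250 × 32 × 6 = 6,000,000 bits/s.
6,000,000 / 8 = 750,000 B/s = 750.00 kB/s.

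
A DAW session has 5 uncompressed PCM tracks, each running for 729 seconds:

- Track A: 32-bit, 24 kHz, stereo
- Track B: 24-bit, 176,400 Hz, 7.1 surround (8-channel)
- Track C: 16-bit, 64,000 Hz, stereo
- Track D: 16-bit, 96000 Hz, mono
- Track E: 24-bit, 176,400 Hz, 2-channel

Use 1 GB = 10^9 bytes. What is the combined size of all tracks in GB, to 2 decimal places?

Track A: 24,000 × 729 × 4 × 2 = 139,968,000 bytes.
Track B: 176,400 × 729 × 3 × 8 = 3,086,294,400 bytes.
Track C: 64,000 × 729 × 2 × 2 = 186,624,000 bytes.
Track D: 96,000 × 729 × 2 × 1 = 139,968,000 bytes.
Track E: 176,400 × 729 × 3 × 2 = 771,573,600 bytes.
Total = 4,324,428,000 bytes = 4.32 GB.

4.32 GB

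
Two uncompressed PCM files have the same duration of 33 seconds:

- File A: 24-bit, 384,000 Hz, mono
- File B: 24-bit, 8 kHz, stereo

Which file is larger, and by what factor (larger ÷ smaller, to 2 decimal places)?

File A, by a factor of 24.00

File A: 384,000 × 3 × 1 = 1,152,000 bytes/s.
File B: 8,000 × 3 × 2 = 48,000 bytes/s.
File A is larger; ratio = 38,016,000 / 1,584,000 = 24.00.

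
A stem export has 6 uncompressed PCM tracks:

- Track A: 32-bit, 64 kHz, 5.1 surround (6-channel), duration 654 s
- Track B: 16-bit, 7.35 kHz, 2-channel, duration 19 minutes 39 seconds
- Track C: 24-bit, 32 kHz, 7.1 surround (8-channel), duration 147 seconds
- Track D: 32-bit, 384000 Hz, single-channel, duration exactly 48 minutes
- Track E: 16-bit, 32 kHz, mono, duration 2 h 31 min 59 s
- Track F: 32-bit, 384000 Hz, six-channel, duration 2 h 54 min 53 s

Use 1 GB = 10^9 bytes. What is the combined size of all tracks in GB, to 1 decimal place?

Track A: 64,000 × 654 × 4 × 6 = 1,004,544,000 bytes.
Track B: 19 minutes 39 seconds = 1,179 s; 7,350 × 1,179 × 2 × 2 = 34,662,600 bytes.
Track C: 32,000 × 147 × 3 × 8 = 112,896,000 bytes.
Track D: exactly 48 minutes = 2,880 s; 384,000 × 2,880 × 4 × 1 = 4,423,680,000 bytes.
Track E: 2 h 31 min 59 s = 9,119 s; 32,000 × 9,119 × 2 × 1 = 583,616,000 bytes.
Track F: 2 h 54 min 53 s = 10,493 s; 384,000 × 10,493 × 4 × 6 = 96,703,488,000 bytes.
Total = 102,862,886,600 bytes = 102.9 GB.

102.9 GB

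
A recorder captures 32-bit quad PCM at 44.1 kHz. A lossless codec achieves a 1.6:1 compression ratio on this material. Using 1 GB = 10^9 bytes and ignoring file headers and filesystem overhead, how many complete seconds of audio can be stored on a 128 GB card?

290,249 seconds

Uncompressed byte rate = 44,100 × 4 × 4 = 705,600 bytes/s.
After 1.6:1 compression, effective rate ≈ 441000 bytes/s.
Capacity = 128 × 1,000,000,000 = 128,000,000,000 bytes.
128,000,000,000 / effective rate ≈ 290249.43 s → 290,249 seconds.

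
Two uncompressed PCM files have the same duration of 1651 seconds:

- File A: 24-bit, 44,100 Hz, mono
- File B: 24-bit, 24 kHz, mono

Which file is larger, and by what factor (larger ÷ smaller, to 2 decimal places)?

File A, by a factor of 1.84

File A: 44,100 × 3 × 1 = 132,300 bytes/s.
File B: 24,000 × 3 × 1 = 72,000 bytes/s.
File A is larger; ratio = 218,427,300 / 118,872,000 = 1.84.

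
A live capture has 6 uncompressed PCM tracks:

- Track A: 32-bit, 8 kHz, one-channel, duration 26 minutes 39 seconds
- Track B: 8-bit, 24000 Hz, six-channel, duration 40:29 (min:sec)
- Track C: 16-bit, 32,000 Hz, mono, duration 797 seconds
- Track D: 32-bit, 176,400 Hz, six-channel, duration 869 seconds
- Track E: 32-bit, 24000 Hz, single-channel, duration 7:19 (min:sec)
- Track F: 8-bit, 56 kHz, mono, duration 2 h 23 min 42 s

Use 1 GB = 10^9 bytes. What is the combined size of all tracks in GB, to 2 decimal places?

Track A: 26 minutes 39 seconds = 1,599 s; 8,000 × 1,599 × 4 × 1 = 51,168,000 bytes.
Track B: 40:29 (min:sec) = 2,429 s; 24,000 × 2,429 × 1 × 6 = 349,776,000 bytes.
Track C: 32,000 × 797 × 2 × 1 = 51,008,000 bytes.
Track D: 176,400 × 869 × 4 × 6 = 3,678,998,400 bytes.
Track E: 7:19 (min:sec) = 439 s; 24,000 × 439 × 4 × 1 = 42,144,000 bytes.
Track F: 2 h 23 min 42 s = 8,622 s; 56,000 × 8,622 × 1 × 1 = 482,832,000 bytes.
Total = 4,655,926,400 bytes = 4.66 GB.

4.66 GB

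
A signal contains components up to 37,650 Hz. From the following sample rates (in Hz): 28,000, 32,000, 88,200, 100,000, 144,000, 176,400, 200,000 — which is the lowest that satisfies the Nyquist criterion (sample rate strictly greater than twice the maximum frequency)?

88,200 Hz

Need sample rate > 2 × 37,650 = 75,300 Hz.
Lowest listed rate above 75,300 Hz is 88,200 Hz.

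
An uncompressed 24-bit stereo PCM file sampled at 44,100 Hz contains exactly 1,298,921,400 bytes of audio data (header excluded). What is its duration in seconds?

Byte rate = 44,100 × 3 × 2 = 264,600 bytes/s.
Duration = 1,298,921,400 / 264,600 = 4,909 s.

4,909 seconds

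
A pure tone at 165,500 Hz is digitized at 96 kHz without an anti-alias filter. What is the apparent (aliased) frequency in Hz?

26,500 Hz

Nyquist = 96,000/2 = 48,000 Hz; 165,500 Hz exceeds it.
Alias = |165,500 − 2×96,000| = |165,500 − 192,000| = 26,500 Hz.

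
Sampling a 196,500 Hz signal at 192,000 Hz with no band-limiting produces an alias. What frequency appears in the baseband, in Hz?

Nyquist = 192,000/2 = 96,000 Hz; 196,500 Hz exceeds it.
Alias = |196,500 − 1×192,000| = |196,500 − 192,000| = 4,500 Hz.

4,500 Hz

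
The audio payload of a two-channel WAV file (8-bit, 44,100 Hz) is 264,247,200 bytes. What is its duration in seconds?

Byte rate = 44,100 × 1 × 2 = 88,200 bytes/s.
Duration = 264,247,200 / 88,200 = 2,996 s.

2,996 seconds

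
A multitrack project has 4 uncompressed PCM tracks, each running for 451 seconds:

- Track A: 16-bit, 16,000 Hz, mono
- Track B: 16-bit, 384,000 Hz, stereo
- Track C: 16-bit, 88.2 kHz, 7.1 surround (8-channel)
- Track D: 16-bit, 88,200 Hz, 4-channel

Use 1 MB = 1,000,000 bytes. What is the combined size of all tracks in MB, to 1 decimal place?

1661.8 MB

Track A: 16,000 × 451 × 2 × 1 = 14,432,000 bytes.
Track B: 384,000 × 451 × 2 × 2 = 692,736,000 bytes.
Track C: 88,200 × 451 × 2 × 8 = 636,451,200 bytes.
Track D: 88,200 × 451 × 2 × 4 = 318,225,600 bytes.
Total = 1,661,844,800 bytes = 1661.8 MB.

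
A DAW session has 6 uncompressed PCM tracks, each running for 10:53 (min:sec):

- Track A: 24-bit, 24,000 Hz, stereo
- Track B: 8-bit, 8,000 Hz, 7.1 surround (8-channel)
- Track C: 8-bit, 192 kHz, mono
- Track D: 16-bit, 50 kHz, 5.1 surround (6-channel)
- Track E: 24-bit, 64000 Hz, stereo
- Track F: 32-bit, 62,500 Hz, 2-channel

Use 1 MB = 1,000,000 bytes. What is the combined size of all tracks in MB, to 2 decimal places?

10:53 (min:sec) = 653 s.
Track A: 24,000 × 653 × 3 × 2 = 94,032,000 bytes.
Track B: 8,000 × 653 × 1 × 8 = 41,792,000 bytes.
Track C: 192,000 × 653 × 1 × 1 = 125,376,000 bytes.
Track D: 50,000 × 653 × 2 × 6 = 391,800,000 bytes.
Track E: 64,000 × 653 × 3 × 2 = 250,752,000 bytes.
Track F: 62,500 × 653 × 4 × 2 = 326,500,000 bytes.
Total = 1,230,252,000 bytes = 1230.25 MB.

1230.25 MB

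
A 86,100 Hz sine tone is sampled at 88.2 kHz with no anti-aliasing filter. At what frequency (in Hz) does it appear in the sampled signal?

2,100 Hz

Nyquist = 88,200/2 = 44,100 Hz; 86,100 Hz exceeds it.
Alias = |86,100 − 1×88,200| = |86,100 − 88,200| = 2,100 Hz.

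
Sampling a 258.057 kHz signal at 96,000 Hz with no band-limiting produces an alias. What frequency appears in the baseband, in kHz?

Nyquist = 96,000/2 = 48,000 Hz; 258,057 Hz exceeds it.
Alias = |258,057 − 3×96,000| = |258,057 − 288,000| = 29,943 Hz = 29.943 kHz.

29.943 kHz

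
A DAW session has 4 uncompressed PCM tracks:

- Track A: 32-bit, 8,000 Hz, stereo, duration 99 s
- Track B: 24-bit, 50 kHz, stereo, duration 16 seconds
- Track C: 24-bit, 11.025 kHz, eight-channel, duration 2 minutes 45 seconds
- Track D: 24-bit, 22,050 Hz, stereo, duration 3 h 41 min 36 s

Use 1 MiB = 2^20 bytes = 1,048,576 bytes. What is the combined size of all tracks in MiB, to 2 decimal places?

Track A: 8,000 × 99 × 4 × 2 = 6,336,000 bytes.
Track B: 50,000 × 16 × 3 × 2 = 4,800,000 bytes.
Track C: 2 minutes 45 seconds = 165 s; 11,025 × 165 × 3 × 8 = 43,659,000 bytes.
Track D: 3 h 41 min 36 s = 13,296 s; 22,050 × 13,296 × 3 × 2 = 1,759,060,800 bytes.
Total = 1,813,855,800 bytes = 1729.83 MiB.

1729.83 MiB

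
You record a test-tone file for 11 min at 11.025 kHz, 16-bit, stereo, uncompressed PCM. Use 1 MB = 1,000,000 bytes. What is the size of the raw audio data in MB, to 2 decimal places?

29.11 MB

Duration = 11 min = 660 s.
Bytes = 11,025 samples/s × 660 s × 2 bytes/sample × 2 ch = 29,106,000 bytes.
29,106,000 / 1,000,000 = 29.11 MB.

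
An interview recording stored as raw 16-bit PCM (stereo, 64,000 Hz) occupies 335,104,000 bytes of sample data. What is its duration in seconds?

1,309 seconds

Byte rate = 64,000 × 2 × 2 = 256,000 bytes/s.
Duration = 335,104,000 / 256,000 = 1,309 s.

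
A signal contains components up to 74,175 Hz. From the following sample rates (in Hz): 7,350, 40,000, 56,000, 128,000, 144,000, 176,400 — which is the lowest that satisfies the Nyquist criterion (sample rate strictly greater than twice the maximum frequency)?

Need sample rate > 2 × 74,175 = 148,350 Hz.
Lowest listed rate above 148,350 Hz is 176,400 Hz.

176,400 Hz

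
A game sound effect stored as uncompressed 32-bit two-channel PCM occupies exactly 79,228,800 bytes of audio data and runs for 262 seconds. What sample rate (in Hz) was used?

Bytes = sample_rate × seconds × bytes_per_sample × channels.
sample_rate = 79,228,800 / (262 × 4 × 2) = 79,228,800 / 2,096 = 37,800 Hz.

37,800 Hz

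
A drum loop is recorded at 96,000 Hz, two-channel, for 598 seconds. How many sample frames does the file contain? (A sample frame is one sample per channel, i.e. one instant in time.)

57,408,000 sample frames

96,000 samples/s × 598 s = 57,408,000 frames.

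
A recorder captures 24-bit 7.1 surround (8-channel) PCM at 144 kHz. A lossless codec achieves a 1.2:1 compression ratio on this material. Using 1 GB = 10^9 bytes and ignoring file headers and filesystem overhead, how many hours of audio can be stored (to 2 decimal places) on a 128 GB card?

Uncompressed byte rate = 144,000 × 3 × 8 = 3,456,000 bytes/s.
After 1.2:1 compression, effective rate ≈ 2880000 bytes/s.
Capacity = 128 × 1,000,000,000 = 128,000,000,000 bytes.
128,000,000,000 / effective rate ≈ 44444.44 s → 12.35 hours.

12.35 hours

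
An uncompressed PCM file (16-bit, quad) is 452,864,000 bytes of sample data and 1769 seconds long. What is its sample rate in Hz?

32,000 Hz

Bytes = sample_rate × seconds × bytes_per_sample × channels.
sample_rate = 452,864,000 / (1,769 × 2 × 4) = 452,864,000 / 14,152 = 32,000 Hz.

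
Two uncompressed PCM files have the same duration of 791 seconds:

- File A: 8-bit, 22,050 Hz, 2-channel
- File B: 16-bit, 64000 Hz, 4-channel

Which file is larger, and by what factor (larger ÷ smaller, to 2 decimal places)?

File A: 22,050 × 1 × 2 = 44,100 bytes/s.
File B: 64,000 × 2 × 4 = 512,000 bytes/s.
File B is larger; ratio = 404,992,000 / 34,883,100 = 11.61.

File B, by a factor of 11.61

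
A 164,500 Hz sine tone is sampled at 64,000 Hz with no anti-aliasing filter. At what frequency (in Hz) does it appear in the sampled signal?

Nyquist = 64,000/2 = 32,000 Hz; 164,500 Hz exceeds it.
Alias = |164,500 − 3×64,000| = |164,500 − 192,000| = 27,500 Hz.

27,500 Hz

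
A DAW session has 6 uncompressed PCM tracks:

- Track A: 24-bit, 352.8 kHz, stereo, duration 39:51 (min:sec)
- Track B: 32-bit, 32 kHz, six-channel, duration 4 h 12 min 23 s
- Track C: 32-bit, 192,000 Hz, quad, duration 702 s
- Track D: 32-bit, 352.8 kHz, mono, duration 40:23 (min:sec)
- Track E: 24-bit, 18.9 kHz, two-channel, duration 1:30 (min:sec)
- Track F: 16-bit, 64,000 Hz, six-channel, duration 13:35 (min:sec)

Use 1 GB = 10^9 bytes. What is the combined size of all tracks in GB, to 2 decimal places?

Track A: 39:51 (min:sec) = 2,391 s; 352,800 × 2,391 × 3 × 2 = 5,061,268,800 bytes.
Track B: 4 h 12 min 23 s = 15,143 s; 32,000 × 15,143 × 4 × 6 = 11,629,824,000 bytes.
Track C: 192,000 × 702 × 4 × 4 = 2,156,544,000 bytes.
Track D: 40:23 (min:sec) = 2,423 s; 352,800 × 2,423 × 4 × 1 = 3,419,337,600 bytes.
Track E: 1:30 (min:sec) = 90 s; 18,900 × 90 × 3 × 2 = 10,206,000 bytes.
Track F: 13:35 (min:sec) = 815 s; 64,000 × 815 × 2 × 6 = 625,920,000 bytes.
Total = 22,903,100,400 bytes = 22.90 GB.

22.90 GB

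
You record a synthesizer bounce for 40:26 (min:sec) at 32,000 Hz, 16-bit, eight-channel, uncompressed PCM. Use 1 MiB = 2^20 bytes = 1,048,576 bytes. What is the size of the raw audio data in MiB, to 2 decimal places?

1184.57 MiB

Duration = 40:26 (min:sec) = 2,426 s.
Bytes = 32,000 samples/s × 2,426 s × 2 bytes/sample × 8 ch = 1,242,112,000 bytes.
1,242,112,000 / 1,048,576 = 1184.57 MiB.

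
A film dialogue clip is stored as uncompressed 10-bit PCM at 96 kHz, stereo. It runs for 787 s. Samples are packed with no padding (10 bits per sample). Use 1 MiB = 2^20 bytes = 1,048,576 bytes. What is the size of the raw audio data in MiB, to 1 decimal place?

180.1 MiB

Bits = 96,000 × 787 × 10 × 2 = 1,511,040,000 bits = 188,880,000 bytes.
188,880,000 / 1,048,576 = 180.1 MiB.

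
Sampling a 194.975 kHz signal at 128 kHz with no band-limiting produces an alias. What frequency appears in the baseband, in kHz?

61.025 kHz

Nyquist = 128,000/2 = 64,000 Hz; 194,975 Hz exceeds it.
Alias = |194,975 − 2×128,000| = |194,975 − 256,000| = 61,025 Hz = 61.025 kHz.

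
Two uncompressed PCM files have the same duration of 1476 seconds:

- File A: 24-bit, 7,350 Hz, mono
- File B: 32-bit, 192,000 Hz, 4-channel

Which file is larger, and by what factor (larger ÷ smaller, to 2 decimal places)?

File A: 7,350 × 3 × 1 = 22,050 bytes/s.
File B: 192,000 × 4 × 4 = 3,072,000 bytes/s.
File B is larger; ratio = 4,534,272,000 / 32,545,800 = 139.32.

File B, by a factor of 139.32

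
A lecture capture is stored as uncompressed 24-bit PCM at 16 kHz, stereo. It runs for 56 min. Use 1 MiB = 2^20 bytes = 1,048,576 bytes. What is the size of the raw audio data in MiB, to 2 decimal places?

307.62 MiB

Duration = 56 min = 3,360 s.
Bytes = 16,000 samples/s × 3,360 s × 3 bytes/sample × 2 ch = 322,560,000 bytes.
322,560,000 / 1,048,576 = 307.62 MiB.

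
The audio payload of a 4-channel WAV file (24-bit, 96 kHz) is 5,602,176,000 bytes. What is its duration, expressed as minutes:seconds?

81:03

Byte rate = 96,000 × 3 × 4 = 1,152,000 bytes/s.
Duration = 5,602,176,000 / 1,152,000 = 4,863 s.
4,863 s = 81:03.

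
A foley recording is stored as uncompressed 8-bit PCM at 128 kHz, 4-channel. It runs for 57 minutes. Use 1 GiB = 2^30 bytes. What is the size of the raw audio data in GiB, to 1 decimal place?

1.6 GiB

Duration = 57 minutes = 3,420 s.
Bytes = 128,000 samples/s × 3,420 s × 1 bytes/sample × 4 ch = 1,751,040,000 bytes.
1,751,040,000 / 1,073,741,824 = 1.6 GiB.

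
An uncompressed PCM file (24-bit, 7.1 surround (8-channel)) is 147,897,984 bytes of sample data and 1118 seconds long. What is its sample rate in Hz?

Bytes = sample_rate × seconds × bytes_per_sample × channels.
sample_rate = 147,897,984 / (1,118 × 3 × 8) = 147,897,984 / 26,832 = 5,512 Hz.

5,512 Hz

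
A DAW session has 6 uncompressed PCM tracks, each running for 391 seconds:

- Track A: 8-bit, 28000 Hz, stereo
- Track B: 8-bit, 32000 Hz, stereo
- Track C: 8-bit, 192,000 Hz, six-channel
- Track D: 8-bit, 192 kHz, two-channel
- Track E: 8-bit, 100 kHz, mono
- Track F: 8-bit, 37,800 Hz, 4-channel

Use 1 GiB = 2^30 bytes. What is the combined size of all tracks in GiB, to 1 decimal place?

Track A: 28,000 × 391 × 1 × 2 = 21,896,000 bytes.
Track B: 32,000 × 391 × 1 × 2 = 25,024,000 bytes.
Track C: 192,000 × 391 × 1 × 6 = 450,432,000 bytes.
Track D: 192,000 × 391 × 1 × 2 = 150,144,000 bytes.
Track E: 100,000 × 391 × 1 × 1 = 39,100,000 bytes.
Track F: 37,800 × 391 × 1 × 4 = 59,119,200 bytes.
Total = 745,715,200 bytes = 0.7 GiB.

0.7 GiB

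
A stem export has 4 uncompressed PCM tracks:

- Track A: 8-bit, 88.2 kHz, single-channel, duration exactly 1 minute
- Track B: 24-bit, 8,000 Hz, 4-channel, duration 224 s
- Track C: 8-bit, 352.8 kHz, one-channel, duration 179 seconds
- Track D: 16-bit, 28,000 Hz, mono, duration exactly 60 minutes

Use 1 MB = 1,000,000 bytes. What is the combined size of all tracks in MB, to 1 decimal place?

Track A: exactly 1 minute = 60 s; 88,200 × 60 × 1 × 1 = 5,292,000 bytes.
Track B: 8,000 × 224 × 3 × 4 = 21,504,000 bytes.
Track C: 352,800 × 179 × 1 × 1 = 63,151,200 bytes.
Track D: exactly 60 minutes = 3,600 s; 28,000 × 3,600 × 2 × 1 = 201,600,000 bytes.
Total = 291,547,200 bytes = 291.5 MB.

291.5 MB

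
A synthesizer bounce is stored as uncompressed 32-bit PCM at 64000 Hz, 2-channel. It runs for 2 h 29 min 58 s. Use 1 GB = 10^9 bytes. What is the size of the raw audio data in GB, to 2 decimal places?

4.61 GB

Duration = 2 h 29 min 58 s = 8,998 s.
Bytes = 64,000 samples/s × 8,998 s × 4 bytes/sample × 2 ch = 4,606,976,000 bytes.
4,606,976,000 / 1,000,000,000 = 4.61 GB.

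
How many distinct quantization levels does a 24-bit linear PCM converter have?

16,777,216 levels

2^24 = 16,777,216.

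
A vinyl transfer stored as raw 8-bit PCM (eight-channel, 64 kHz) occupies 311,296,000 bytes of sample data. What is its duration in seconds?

Byte rate = 64,000 × 1 × 8 = 512,000 bytes/s.
Duration = 311,296,000 / 512,000 = 608 s.

608 seconds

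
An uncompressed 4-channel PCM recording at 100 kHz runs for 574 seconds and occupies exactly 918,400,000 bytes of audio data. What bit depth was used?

32 bits

Bytes per sample = 918,400,000 / (100,000 × 574 × 4) = 918,400,000 / 229,600,000 = 4.
Bit depth = 4 × 8 = 32 bits.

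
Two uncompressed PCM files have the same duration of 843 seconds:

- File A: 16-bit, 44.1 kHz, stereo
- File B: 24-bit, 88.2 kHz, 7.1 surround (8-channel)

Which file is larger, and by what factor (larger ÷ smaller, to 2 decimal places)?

File B, by a factor of 12.00

File A: 44,100 × 2 × 2 = 176,400 bytes/s.
File B: 88,200 × 3 × 8 = 2,116,800 bytes/s.
File B is larger; ratio = 1,784,462,400 / 148,705,200 = 12.00.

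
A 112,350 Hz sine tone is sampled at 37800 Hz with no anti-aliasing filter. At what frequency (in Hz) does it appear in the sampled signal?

1,050 Hz

Nyquist = 37,800/2 = 18,900 Hz; 112,350 Hz exceeds it.
Alias = |112,350 − 3×37,800| = |112,350 − 113,400| = 1,050 Hz.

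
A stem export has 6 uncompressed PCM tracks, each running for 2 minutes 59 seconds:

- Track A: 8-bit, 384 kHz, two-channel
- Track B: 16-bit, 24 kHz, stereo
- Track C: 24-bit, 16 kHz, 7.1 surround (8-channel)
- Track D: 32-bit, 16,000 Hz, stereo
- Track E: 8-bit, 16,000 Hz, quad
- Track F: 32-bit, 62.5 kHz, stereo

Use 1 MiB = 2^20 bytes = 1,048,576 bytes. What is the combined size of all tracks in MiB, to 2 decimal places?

331.17 MiB

2 minutes 59 seconds = 179 s.
Track A: 384,000 × 179 × 1 × 2 = 137,472,000 bytes.
Track B: 24,000 × 179 × 2 × 2 = 17,184,000 bytes.
Track C: 16,000 × 179 × 3 × 8 = 68,736,000 bytes.
Track D: 16,000 × 179 × 4 × 2 = 22,912,000 bytes.
Track E: 16,000 × 179 × 1 × 4 = 11,456,000 bytes.
Track F: 62,500 × 179 × 4 × 2 = 89,500,000 bytes.
Total = 347,260,000 bytes = 331.17 MiB.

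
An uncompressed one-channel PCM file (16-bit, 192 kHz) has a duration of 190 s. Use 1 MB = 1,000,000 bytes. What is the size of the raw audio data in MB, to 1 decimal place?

73.0 MB

Bytes = 192,000 samples/s × 190 s × 2 bytes/sample × 1 ch = 72,960,000 bytes.
72,960,000 / 1,000,000 = 73.0 MB.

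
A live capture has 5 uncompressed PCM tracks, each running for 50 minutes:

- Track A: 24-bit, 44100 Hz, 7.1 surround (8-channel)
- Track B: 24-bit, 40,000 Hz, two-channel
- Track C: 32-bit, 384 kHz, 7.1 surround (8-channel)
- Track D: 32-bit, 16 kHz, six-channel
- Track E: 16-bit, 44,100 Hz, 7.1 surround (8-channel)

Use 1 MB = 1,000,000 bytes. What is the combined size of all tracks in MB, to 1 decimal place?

44028.0 MB

50 minutes = 3,000 s.
Track A: 44,100 × 3,000 × 3 × 8 = 3,175,200,000 bytes.
Track B: 40,000 × 3,000 × 3 × 2 = 720,000,000 bytes.
Track C: 384,000 × 3,000 × 4 × 8 = 36,864,000,000 bytes.
Track D: 16,000 × 3,000 × 4 × 6 = 1,152,000,000 bytes.
Track E: 44,100 × 3,000 × 2 × 8 = 2,116,800,000 bytes.
Total = 44,028,000,000 bytes = 44028.0 MB.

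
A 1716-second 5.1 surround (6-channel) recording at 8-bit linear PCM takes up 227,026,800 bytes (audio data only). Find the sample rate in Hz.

22,050 Hz

Bytes = sample_rate × seconds × bytes_per_sample × channels.
sample_rate = 227,026,800 / (1,716 × 1 × 6) = 227,026,800 / 10,296 = 22,050 Hz.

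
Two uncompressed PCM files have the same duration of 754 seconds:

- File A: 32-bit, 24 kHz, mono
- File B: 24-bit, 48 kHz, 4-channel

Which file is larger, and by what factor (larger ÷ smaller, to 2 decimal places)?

File A: 24,000 × 4 × 1 = 96,000 bytes/s.
File B: 48,000 × 3 × 4 = 576,000 bytes/s.
File B is larger; ratio = 434,304,000 / 72,384,000 = 6.00.

File B, by a factor of 6.00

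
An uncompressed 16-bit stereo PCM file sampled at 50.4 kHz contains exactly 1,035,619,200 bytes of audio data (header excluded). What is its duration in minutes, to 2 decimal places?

85.62 minutes

Byte rate = 50,400 × 2 × 2 = 201,600 bytes/s.
Duration = 1,035,619,200 / 201,600 = 5,137 s.
5,137 s / 60 = 85.62 minutes.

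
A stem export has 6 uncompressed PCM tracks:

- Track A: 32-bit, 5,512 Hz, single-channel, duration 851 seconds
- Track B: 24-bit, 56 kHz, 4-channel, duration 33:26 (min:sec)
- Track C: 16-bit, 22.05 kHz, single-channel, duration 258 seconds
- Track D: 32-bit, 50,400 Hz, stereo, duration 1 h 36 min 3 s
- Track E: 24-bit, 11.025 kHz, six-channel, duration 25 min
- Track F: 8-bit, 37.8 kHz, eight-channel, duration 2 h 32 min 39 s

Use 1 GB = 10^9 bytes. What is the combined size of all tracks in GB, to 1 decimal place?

6.8 GB

Track A: 5,512 × 851 × 4 × 1 = 18,762,848 bytes.
Track B: 33:26 (min:sec) = 2,006 s; 56,000 × 2,006 × 3 × 4 = 1,348,032,000 bytes.
Track C: 22,050 × 258 × 2 × 1 = 11,377,800 bytes.
Track D: 1 h 36 min 3 s = 5,763 s; 50,400 × 5,763 × 4 × 2 = 2,323,641,600 bytes.
Track E: 25 min = 1,500 s; 11,025 × 1,500 × 3 × 6 = 297,675,000 bytes.
Track F: 2 h 32 min 39 s = 9,159 s; 37,800 × 9,159 × 1 × 8 = 2,769,681,600 bytes.
Total = 6,769,170,848 bytes = 6.8 GB.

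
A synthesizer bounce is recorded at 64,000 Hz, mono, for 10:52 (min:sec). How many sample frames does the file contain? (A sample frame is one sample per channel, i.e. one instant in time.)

10:52 (min:sec) = 652 s.
64,000 samples/s × 652 s = 41,728,000 frames.

41,728,000 sample frames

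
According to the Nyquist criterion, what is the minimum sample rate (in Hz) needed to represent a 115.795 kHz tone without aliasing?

231,590 Hz

Minimum sample rate = 2 × 115,795 Hz = 231,590 Hz.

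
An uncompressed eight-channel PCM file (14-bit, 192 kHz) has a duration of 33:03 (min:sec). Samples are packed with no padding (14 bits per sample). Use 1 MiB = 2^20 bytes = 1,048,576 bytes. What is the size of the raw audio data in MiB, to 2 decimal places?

Duration = 33:03 (min:sec) = 1,983 s.
Bits = 192,000 × 1,983 × 14 × 8 = 42,642,432,000 bits = 5,330,304,000 bytes.
5,330,304,000 / 1,048,576 = 5083.37 MiB.

5083.37 MiB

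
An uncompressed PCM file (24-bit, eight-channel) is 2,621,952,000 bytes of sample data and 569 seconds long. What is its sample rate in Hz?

Bytes = sample_rate × seconds × bytes_per_sample × channels.
sample_rate = 2,621,952,000 / (569 × 3 × 8) = 2,621,952,000 / 13,656 = 192,000 Hz.

192,000 Hz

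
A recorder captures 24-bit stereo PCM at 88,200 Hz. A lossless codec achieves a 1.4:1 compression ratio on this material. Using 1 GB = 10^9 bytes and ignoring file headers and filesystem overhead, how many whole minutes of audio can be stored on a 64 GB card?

2,821 minutes

Uncompressed byte rate = 88,200 × 3 × 2 = 529,200 bytes/s.
After 1.4:1 compression, effective rate ≈ 378000 bytes/s.
Capacity = 64 × 1,000,000,000 = 64,000,000,000 bytes.
64,000,000,000 / effective rate ≈ 169312.17 s → 2,821 minutes.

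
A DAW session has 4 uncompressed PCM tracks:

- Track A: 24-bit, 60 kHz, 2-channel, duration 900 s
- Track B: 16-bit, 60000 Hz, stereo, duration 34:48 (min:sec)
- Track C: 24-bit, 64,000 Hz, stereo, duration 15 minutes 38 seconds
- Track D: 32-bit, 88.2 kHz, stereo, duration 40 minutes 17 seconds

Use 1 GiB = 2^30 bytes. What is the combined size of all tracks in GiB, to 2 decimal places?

2.69 GiB

Track A: 60,000 × 900 × 3 × 2 = 324,000,000 bytes.
Track B: 34:48 (min:sec) = 2,088 s; 60,000 × 2,088 × 2 × 2 = 501,120,000 bytes.
Track C: 15 minutes 38 seconds = 938 s; 64,000 × 938 × 3 × 2 = 360,192,000 bytes.
Track D: 40 minutes 17 seconds = 2,417 s; 88,200 × 2,417 × 4 × 2 = 1,705,435,200 bytes.
Total = 2,890,747,200 bytes = 2.69 GiB.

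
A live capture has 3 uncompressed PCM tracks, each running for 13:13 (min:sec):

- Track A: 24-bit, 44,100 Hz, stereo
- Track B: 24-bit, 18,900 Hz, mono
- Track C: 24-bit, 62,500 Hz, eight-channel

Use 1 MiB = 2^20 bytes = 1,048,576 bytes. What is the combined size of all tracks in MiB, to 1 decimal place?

1377.4 MiB

13:13 (min:sec) = 793 s.
Track A: 44,100 × 793 × 3 × 2 = 209,827,800 bytes.
Track B: 18,900 × 793 × 3 × 1 = 44,963,100 bytes.
Track C: 62,500 × 793 × 3 × 8 = 1,189,500,000 bytes.
Total = 1,444,290,900 bytes = 1377.4 MiB.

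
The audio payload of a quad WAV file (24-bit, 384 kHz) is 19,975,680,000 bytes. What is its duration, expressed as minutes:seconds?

Byte rate = 384,000 × 3 × 4 = 4,608,000 bytes/s.
Duration = 19,975,680,000 / 4,608,000 = 4,335 s.
4,335 s = 72:15.

72:15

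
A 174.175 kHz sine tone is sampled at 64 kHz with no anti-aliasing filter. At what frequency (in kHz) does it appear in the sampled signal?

17.825 kHz

Nyquist = 64,000/2 = 32,000 Hz; 174,175 Hz exceeds it.
Alias = |174,175 − 3×64,000| = |174,175 − 192,000| = 17,825 Hz = 17.825 kHz.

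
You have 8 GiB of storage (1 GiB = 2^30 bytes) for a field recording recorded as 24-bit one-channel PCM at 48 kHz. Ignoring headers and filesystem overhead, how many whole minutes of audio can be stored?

Uncompressed byte rate = 48,000 × 3 × 1 = 144,000 bytes/s.
Capacity = 8 × 1,073,741,824 = 8,589,934,592 bytes.
8,589,934,592 / 144,000 ≈ 59652.32 s → 994 minutes.

994 minutes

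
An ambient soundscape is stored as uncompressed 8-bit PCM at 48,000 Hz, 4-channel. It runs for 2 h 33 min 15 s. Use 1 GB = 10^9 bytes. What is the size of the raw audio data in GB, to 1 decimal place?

Duration = 2 h 33 min 15 s = 9,195 s.
Bytes = 48,000 samples/s × 9,195 s × 1 bytes/sample × 4 ch = 1,765,440,000 bytes.
1,765,440,000 / 1,000,000,000 = 1.8 GB.

1.8 GB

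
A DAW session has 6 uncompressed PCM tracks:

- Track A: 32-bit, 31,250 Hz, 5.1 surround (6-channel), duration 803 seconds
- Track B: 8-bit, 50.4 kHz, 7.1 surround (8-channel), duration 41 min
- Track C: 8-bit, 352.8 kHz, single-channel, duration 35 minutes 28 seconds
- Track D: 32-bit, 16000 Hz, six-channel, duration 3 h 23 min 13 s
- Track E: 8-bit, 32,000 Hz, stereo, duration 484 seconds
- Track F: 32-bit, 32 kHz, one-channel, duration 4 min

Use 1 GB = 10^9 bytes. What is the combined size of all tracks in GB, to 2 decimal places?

Track A: 31,250 × 803 × 4 × 6 = 602,250,000 bytes.
Track B: 41 min = 2,460 s; 50,400 × 2,460 × 1 × 8 = 991,872,000 bytes.
Track C: 35 minutes 28 seconds = 2,128 s; 352,800 × 2,128 × 1 × 1 = 750,758,400 bytes.
Track D: 3 h 23 min 13 s = 12,193 s; 16,000 × 12,193 × 4 × 6 = 4,682,112,000 bytes.
Track E: 32,000 × 484 × 1 × 2 = 30,976,000 bytes.
Track F: 4 min = 240 s; 32,000 × 240 × 4 × 1 = 30,720,000 bytes.
Total = 7,088,688,400 bytes = 7.09 GB.

7.09 GB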